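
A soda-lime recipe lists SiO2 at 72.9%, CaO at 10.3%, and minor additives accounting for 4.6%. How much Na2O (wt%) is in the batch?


Pieces sum to 100%:
  Na2O = 100 - (SiO2 + CaO + others)
  Na2O = 100 - (72.9 + 10.3 + 4.6) = 12.2%

12.2%


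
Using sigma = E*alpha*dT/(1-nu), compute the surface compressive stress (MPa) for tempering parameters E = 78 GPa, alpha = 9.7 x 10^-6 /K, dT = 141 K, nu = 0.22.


Tempering stress: sigma = E * alpha * dT / (1 - nu)
  E (MPa) = 78 * 1000 = 78000
  Numerator = 78000 * (9.7 x 10^-6) * 141 = 106.6806
  Denominator = 1 - 0.22 = 0.78
  sigma = 106.6806 / 0.78 = 136.8 MPa

136.8 MPa


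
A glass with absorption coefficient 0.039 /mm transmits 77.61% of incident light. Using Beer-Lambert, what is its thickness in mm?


Rearrange T = exp(-alpha * thickness):
  thickness = -ln(T) / alpha
  T = 77.61/100 = 0.7761
  ln(T) = -0.25347
  -ln(T) = 0.25347
  thickness = 0.25347 / 0.039 = 6.5 mm

6.5 mm


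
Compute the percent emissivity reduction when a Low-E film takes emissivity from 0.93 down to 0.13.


Percentage reduction = (1 - coated/uncoated) * 100
  Ratio = 0.13 / 0.93 = 0.1398
  Reduction = (1 - 0.1398) * 100 = 86.0%

86.0%


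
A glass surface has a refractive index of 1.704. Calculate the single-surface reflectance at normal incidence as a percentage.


Fresnel reflectance at normal incidence:
  R = ((n - 1)/(n + 1))^2
  (n - 1)/(n + 1) = (1.704 - 1)/(1.704 + 1) = 0.260355
  R = 0.260355^2 = 0.0677847
  R(%) = 0.0677847 * 100 = 6.778%

6.778%


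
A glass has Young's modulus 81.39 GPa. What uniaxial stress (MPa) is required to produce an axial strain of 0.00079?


Rearrange E = sigma / epsilon:
  sigma = E * epsilon
  E (MPa) = 81.39 * 1000 = 81390
  sigma = 81390 * 0.00079 = 64.3 MPa

64.3 MPa


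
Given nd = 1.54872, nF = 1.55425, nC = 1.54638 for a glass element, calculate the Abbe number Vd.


Abbe number formula: Vd = (nd - 1) / (nF - nC)
  nd - 1 = 1.54872 - 1 = 0.54872
  nF - nC = 1.55425 - 1.54638 = 0.00787
  Vd = 0.54872 / 0.00787 = 69.72

69.72


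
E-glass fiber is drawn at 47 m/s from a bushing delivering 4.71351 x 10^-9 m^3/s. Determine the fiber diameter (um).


Cross-sectional area from continuity:
  A = Q / v = 4.71351 x 10^-9 / 47 = 1.002874 x 10^-10 m^2
Diameter from circular cross-section:
  d = sqrt(4A / pi) * 10^6 (m -> um)
  d = sqrt(4 * 1.002874 x 10^-10 / pi) * 10^6 = 11.3 um

11.3 um


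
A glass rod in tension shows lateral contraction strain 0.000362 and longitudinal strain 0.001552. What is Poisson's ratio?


Poisson's ratio: nu = lateral strain / axial strain
  nu = 0.000362 / 0.001552 = 0.2332

0.2332


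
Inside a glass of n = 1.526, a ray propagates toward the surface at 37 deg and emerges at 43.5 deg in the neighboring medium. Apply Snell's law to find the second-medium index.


Apply Snell's law: n1 * sin(theta1) = n2 * sin(theta2)
  n2 = n1 * sin(theta1) / sin(theta2)
  sin(37) = 0.601815
  sin(43.5) = 0.688355
  n2 = 1.526 * 0.601815 / 0.688355 = 1.3342

1.3342


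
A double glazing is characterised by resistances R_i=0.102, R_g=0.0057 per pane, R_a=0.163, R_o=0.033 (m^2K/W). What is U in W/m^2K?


Total thermal resistance (series):
  R_total = R_in + R_glass + R_air + R_glass + R_out
  R_total = 0.102 + 0.0057 + 0.163 + 0.0057 + 0.033 = 0.3094 m^2K/W
U-value = 1 / R_total = 1 / 0.3094 = 3.232 W/m^2K

3.232 W/m^2K


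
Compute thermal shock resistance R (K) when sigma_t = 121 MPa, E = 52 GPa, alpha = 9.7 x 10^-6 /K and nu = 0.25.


Thermal shock resistance: R = sigma * (1 - nu) / (E * alpha)
  Numerator = 121 * (1 - 0.25) = 90.75
  Denominator = 52 * 1000 * (9.7 x 10^-6) = 0.5044
  R = 90.75 / 0.5044 = 179.9 K

179.9 K


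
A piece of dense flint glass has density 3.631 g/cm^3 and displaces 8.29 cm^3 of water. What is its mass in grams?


Rearrange rho = m / V:
  m = rho * V
  m = 3.631 * 8.29 = 30.101 g

30.101 g


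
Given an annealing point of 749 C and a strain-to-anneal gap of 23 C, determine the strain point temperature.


Strain point = annealing point - difference:
  T_strain = 749 - 23 = 726 C

726 C


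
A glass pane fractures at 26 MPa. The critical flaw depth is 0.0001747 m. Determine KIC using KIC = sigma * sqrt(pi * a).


Fracture toughness: KIC = sigma * sqrt(pi * a)
  pi * a = pi * 0.0001747 = 0.000548836
  sqrt(pi * a) = 0.023427
  KIC = 26 * 0.023427 = 0.609 MPa*sqrt(m)

0.609 MPa*sqrt(m)


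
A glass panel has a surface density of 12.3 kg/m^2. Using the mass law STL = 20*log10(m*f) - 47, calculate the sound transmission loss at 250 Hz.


Mass law: STL = 20 * log10(m * f) - 47
  m * f = 12.3 * 250 = 3075
  log10(3075) = 3.48785
  STL = 20 * 3.48785 - 47 = 69.757 - 47 = 22.8 dB

22.8 dB


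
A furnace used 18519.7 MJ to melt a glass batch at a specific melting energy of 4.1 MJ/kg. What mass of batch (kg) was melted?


Rearrange E = m * s for m:
  m = E / s
  m = 18519.7 / 4.1 = 4517.0 kg

4517.0 kg


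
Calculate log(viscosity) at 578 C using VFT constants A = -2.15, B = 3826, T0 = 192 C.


VFT equation: log(eta) = A + B / (T - T0)
  T - T0 = 578 - 192 = 386
  B / (T - T0) = 3826 / 386 = 9.912
  log(eta) = -2.15 + 9.912 = 7.762

7.762


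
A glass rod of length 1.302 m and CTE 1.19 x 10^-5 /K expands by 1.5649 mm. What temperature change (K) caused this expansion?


Rearrange dL = alpha * L0 * dT for dT:
  dT = dL / (alpha * L0)
  dL (m) = 1.5649 / 1000 = 0.0015649
  dT = 0.0015649 / ((1.19 x 10^-5) * 1.302) = 101.0 K

101.0 K


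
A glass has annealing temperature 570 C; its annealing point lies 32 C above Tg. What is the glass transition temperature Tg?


Rearrange T_anneal = Tg + offset for Tg:
  Tg = T_anneal - offset = 570 - 32 = 538 C

538 C


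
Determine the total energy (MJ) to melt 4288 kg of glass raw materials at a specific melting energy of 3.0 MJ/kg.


Total energy = mass * specific energy
  E = 4288 * 3.0 = 12864 MJ

12864 MJ


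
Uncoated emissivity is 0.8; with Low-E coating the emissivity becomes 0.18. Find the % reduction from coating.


Percentage reduction = (1 - coated/uncoated) * 100
  Ratio = 0.18 / 0.8 = 0.225
  Reduction = (1 - 0.225) * 100 = 77.5%

77.5%


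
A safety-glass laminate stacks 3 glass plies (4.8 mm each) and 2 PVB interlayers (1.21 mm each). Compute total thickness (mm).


Total thickness = glass contribution + PVB contribution
  Glass: 3 * 4.8 = 14.4 mm
  PVB: 2 * 1.21 = 2.42 mm
  Total = 14.4 + 2.42 = 16.82 mm

16.82 mm


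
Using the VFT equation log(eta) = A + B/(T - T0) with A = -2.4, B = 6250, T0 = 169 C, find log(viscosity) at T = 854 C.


VFT equation: log(eta) = A + B / (T - T0)
  T - T0 = 854 - 169 = 685
  B / (T - T0) = 6250 / 685 = 9.124
  log(eta) = -2.4 + 9.124 = 6.724

6.724


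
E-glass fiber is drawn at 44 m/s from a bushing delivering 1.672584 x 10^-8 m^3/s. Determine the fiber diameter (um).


Cross-sectional area from continuity:
  A = Q / v = 1.672584 x 10^-8 / 44 = 3.801327 x 10^-10 m^2
Diameter from circular cross-section:
  d = sqrt(4A / pi) * 10^6 (m -> um)
  d = sqrt(4 * 3.801327 x 10^-10 / pi) * 10^6 = 22.0 um

22.0 um


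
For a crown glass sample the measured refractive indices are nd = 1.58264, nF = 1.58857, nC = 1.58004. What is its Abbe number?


Abbe number formula: Vd = (nd - 1) / (nF - nC)
  nd - 1 = 1.58264 - 1 = 0.58264
  nF - nC = 1.58857 - 1.58004 = 0.00853
  Vd = 0.58264 / 0.00853 = 68.3

68.3


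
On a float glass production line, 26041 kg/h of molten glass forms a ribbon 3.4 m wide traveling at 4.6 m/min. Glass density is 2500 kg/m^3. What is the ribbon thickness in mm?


Ribbon cross-section from mass balance:
  Volume rate = throughput / density = 26041 / 2500 = 10.4164 m^3/h
  thickness = volume rate / (speed * 60 * width), i.e.
  thickness = throughput / (60 * speed * width * density) * 1000
  thickness = 26041 / (60 * 4.6 * 3.4 * 2500) * 1000 = 11.1 mm

11.1 mm


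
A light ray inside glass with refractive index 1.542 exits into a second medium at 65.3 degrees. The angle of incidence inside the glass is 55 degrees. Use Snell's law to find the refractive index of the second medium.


Apply Snell's law: n1 * sin(theta1) = n2 * sin(theta2)
  n2 = n1 * sin(theta1) / sin(theta2)
  sin(55) = 0.819152
  sin(65.3) = 0.908508
  n2 = 1.542 * 0.819152 / 0.908508 = 1.3903

1.3903


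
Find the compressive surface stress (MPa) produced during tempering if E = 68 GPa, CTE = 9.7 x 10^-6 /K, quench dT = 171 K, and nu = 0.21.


Tempering stress: sigma = E * alpha * dT / (1 - nu)
  E (MPa) = 68 * 1000 = 68000
  Numerator = 68000 * (9.7 x 10^-6) * 171 = 112.7916
  Denominator = 1 - 0.21 = 0.79
  sigma = 112.7916 / 0.79 = 142.8 MPa

142.8 MPa


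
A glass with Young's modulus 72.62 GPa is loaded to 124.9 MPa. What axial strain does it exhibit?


Rearrange E = sigma / epsilon:
  epsilon = sigma / E
  E (MPa) = 72.62 * 1000 = 72620
  epsilon = 124.9 / 72620 = 0.00172

0.00172


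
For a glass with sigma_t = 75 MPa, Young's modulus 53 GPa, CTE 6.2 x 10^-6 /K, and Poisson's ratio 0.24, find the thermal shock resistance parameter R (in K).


Thermal shock resistance: R = sigma * (1 - nu) / (E * alpha)
  Numerator = 75 * (1 - 0.24) = 57.0
  Denominator = 53 * 1000 * (6.2 x 10^-6) = 0.3286
  R = 57.0 / 0.3286 = 173.5 K

173.5 K


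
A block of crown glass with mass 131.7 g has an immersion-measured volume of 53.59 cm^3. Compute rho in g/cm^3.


Use the definition of density:
  rho = mass / volume
  rho = 131.7 / 53.59 = 2.458 g/cm^3

2.458 g/cm^3


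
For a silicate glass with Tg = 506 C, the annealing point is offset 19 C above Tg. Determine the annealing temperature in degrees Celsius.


The annealing temperature is Tg plus the offset:
  T_anneal = 506 + 19 = 525 C

525 C


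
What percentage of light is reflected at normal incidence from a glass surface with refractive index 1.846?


Fresnel reflectance at normal incidence:
  R = ((n - 1)/(n + 1))^2
  (n - 1)/(n + 1) = (1.846 - 1)/(1.846 + 1) = 0.297259
  R = 0.297259^2 = 0.0883629
  R(%) = 0.0883629 * 100 = 8.836%

8.836%


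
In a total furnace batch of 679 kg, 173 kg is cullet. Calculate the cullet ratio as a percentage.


Cullet ratio = (cullet mass / total batch mass) * 100
  Ratio = 173 / 679 * 100 = 25.48%

25.48%


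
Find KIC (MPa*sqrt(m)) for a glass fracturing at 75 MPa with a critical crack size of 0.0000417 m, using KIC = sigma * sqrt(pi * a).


Fracture toughness: KIC = sigma * sqrt(pi * a)
  pi * a = pi * 0.0000417 = 0.000131004
  sqrt(pi * a) = 0.011446
  KIC = 75 * 0.011446 = 0.858 MPa*sqrt(m)

0.858 MPa*sqrt(m)


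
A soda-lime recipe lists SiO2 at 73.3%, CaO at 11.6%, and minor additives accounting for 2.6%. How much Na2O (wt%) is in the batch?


Pieces sum to 100%:
  Na2O = 100 - (SiO2 + CaO + others)
  Na2O = 100 - (73.3 + 11.6 + 2.6) = 12.5%

12.5%


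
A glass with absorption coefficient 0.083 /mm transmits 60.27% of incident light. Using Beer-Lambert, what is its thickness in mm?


Rearrange T = exp(-alpha * thickness):
  thickness = -ln(T) / alpha
  T = 60.27/100 = 0.6027
  ln(T) = -0.50634
  -ln(T) = 0.50634
  thickness = 0.50634 / 0.083 = 6.1 mm

6.1 mm


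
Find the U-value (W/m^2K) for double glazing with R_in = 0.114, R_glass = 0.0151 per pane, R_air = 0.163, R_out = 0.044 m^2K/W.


Total thermal resistance (series):
  R_total = R_in + R_glass + R_air + R_glass + R_out
  R_total = 0.114 + 0.0151 + 0.163 + 0.0151 + 0.044 = 0.3512 m^2K/W
U-value = 1 / R_total = 1 / 0.3512 = 2.847 W/m^2K

2.847 W/m^2K


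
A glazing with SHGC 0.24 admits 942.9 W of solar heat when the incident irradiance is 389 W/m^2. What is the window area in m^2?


Rearrange Q = Area * SHGC * Irradiance:
  Area = Q / (SHGC * Irradiance)
  Area = 942.9 / (0.24 * 389) = 10.1 m^2

10.1 m^2


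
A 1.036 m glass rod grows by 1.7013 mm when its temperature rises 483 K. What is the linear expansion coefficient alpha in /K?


Rearrange dL = alpha * L0 * dT for alpha:
  alpha = dL / (L0 * dT)
  alpha = (1.7013 / 1000) / (1.036 * 483) = 0.0000034 /K = 3.4 x 10^-6 /K

3.4 x 10^-6 /K


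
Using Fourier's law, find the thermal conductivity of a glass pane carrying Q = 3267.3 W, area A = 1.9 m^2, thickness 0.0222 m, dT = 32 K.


Fourier's law rearranged: k = Q * t / (A * dT)
  Numerator = 3267.3 * 0.0222 = 72.53406
  Denominator = 1.9 * 32 = 60.8
  k = 72.53406 / 60.8 = 1.193 W/mK

1.193 W/mK


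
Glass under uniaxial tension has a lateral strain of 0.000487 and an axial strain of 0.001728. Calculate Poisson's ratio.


Poisson's ratio: nu = lateral strain / axial strain
  nu = 0.000487 / 0.001728 = 0.2818

0.2818


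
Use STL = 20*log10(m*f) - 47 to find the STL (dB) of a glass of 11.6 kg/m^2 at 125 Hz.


Mass law: STL = 20 * log10(m * f) - 47
  m * f = 11.6 * 125 = 1450
  log10(1450) = 3.16137
  STL = 20 * 3.16137 - 47 = 63.2274 - 47 = 16.2 dB

16.2 dB


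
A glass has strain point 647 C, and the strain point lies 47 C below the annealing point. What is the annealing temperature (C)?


T_anneal = T_strain + gap:
  T_anneal = 647 + 47 = 694 C

694 C


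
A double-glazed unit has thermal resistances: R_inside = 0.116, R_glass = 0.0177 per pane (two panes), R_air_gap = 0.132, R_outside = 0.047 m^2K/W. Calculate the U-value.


Total thermal resistance (series):
  R_total = R_in + R_glass + R_air + R_glass + R_out
  R_total = 0.116 + 0.0177 + 0.132 + 0.0177 + 0.047 = 0.3304 m^2K/W
U-value = 1 / R_total = 1 / 0.3304 = 3.027 W/m^2K

3.027 W/m^2K


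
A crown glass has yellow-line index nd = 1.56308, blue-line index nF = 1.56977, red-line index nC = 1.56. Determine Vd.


Abbe number formula: Vd = (nd - 1) / (nF - nC)
  nd - 1 = 1.56308 - 1 = 0.56308
  nF - nC = 1.56977 - 1.56 = 0.00977
  Vd = 0.56308 / 0.00977 = 57.63

57.63


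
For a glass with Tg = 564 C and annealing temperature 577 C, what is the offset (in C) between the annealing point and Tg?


Offset = T_anneal - Tg:
  offset = 577 - 564 = 13 C

13 C


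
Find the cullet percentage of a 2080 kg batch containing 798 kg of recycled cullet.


Cullet ratio = (cullet mass / total batch mass) * 100
  Ratio = 798 / 2080 * 100 = 38.37%

38.37%


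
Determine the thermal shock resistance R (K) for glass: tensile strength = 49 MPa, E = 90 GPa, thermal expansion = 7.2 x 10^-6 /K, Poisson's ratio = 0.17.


Thermal shock resistance: R = sigma * (1 - nu) / (E * alpha)
  Numerator = 49 * (1 - 0.17) = 40.67
  Denominator = 90 * 1000 * (7.2 x 10^-6) = 0.648
  R = 40.67 / 0.648 = 62.8 K

62.8 K


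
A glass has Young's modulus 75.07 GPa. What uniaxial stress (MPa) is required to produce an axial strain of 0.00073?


Rearrange E = sigma / epsilon:
  sigma = E * epsilon
  E (MPa) = 75.07 * 1000 = 75070
  sigma = 75070 * 0.00073 = 54.8 MPa

54.8 MPa


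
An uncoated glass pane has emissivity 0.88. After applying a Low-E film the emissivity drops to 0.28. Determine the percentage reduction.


Percentage reduction = (1 - coated/uncoated) * 100
  Ratio = 0.28 / 0.88 = 0.3182
  Reduction = (1 - 0.3182) * 100 = 68.2%

68.2%


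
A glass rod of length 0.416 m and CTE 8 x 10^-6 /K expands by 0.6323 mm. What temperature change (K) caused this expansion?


Rearrange dL = alpha * L0 * dT for dT:
  dT = dL / (alpha * L0)
  dL (m) = 0.6323 / 1000 = 0.0006323
  dT = 0.0006323 / ((8 x 10^-6) * 0.416) = 190.0 K

190.0 K


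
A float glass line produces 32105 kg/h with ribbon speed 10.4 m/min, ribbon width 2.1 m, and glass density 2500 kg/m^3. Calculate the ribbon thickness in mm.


Ribbon cross-section from mass balance:
  Volume rate = throughput / density = 32105 / 2500 = 12.842 m^3/h
  thickness = volume rate / (speed * 60 * width), i.e.
  thickness = throughput / (60 * speed * width * density) * 1000
  thickness = 32105 / (60 * 10.4 * 2.1 * 2500) * 1000 = 9.8 mm

9.8 mm


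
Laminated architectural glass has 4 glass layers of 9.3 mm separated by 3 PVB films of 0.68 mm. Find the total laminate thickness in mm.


Total thickness = glass contribution + PVB contribution
  Glass: 4 * 9.3 = 37.2 mm
  PVB: 3 * 0.68 = 2.04 mm
  Total = 37.2 + 2.04 = 39.24 mm

39.24 mm


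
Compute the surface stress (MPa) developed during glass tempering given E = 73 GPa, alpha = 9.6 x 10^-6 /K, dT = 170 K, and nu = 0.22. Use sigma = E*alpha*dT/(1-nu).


Tempering stress: sigma = E * alpha * dT / (1 - nu)
  E (MPa) = 73 * 1000 = 73000
  Numerator = 73000 * (9.6 x 10^-6) * 170 = 119.136
  Denominator = 1 - 0.22 = 0.78
  sigma = 119.136 / 0.78 = 152.7 MPa

152.7 MPa


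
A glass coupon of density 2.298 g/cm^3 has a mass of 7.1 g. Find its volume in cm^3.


Rearrange rho = m / V:
  V = m / rho
  V = 7.1 / 2.298 = 3.09 cm^3

3.09 cm^3


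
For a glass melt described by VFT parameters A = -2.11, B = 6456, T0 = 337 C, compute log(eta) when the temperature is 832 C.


VFT equation: log(eta) = A + B / (T - T0)
  T - T0 = 832 - 337 = 495
  B / (T - T0) = 6456 / 495 = 13.042
  log(eta) = -2.11 + 13.042 = 10.932

10.932


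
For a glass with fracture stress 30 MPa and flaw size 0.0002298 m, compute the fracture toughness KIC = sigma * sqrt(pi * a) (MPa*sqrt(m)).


Fracture toughness: KIC = sigma * sqrt(pi * a)
  pi * a = pi * 0.0002298 = 0.000721938
  sqrt(pi * a) = 0.026869
  KIC = 30 * 0.026869 = 0.806 MPa*sqrt(m)

0.806 MPa*sqrt(m)


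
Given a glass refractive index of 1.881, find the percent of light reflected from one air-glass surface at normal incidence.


Fresnel reflectance at normal incidence:
  R = ((n - 1)/(n + 1))^2
  (n - 1)/(n + 1) = (1.881 - 1)/(1.881 + 1) = 0.305797
  R = 0.305797^2 = 0.0935118
  R(%) = 0.0935118 * 100 = 9.351%

9.351%


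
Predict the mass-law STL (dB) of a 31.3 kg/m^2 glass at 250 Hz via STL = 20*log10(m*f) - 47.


Mass law: STL = 20 * log10(m * f) - 47
  m * f = 31.3 * 250 = 7825
  log10(7825) = 3.89348
  STL = 20 * 3.89348 - 47 = 77.8696 - 47 = 30.9 dB

30.9 dB


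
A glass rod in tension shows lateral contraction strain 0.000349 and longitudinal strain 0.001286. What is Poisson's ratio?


Poisson's ratio: nu = lateral strain / axial strain
  nu = 0.000349 / 0.001286 = 0.2714

0.2714


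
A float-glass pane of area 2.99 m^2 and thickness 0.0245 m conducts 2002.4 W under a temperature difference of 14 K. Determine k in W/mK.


Fourier's law rearranged: k = Q * t / (A * dT)
  Numerator = 2002.4 * 0.0245 = 49.0588
  Denominator = 2.99 * 14 = 41.86
  k = 49.0588 / 41.86 = 1.172 W/mK

1.172 W/mK


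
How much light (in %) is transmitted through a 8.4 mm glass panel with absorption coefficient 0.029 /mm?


Beer-Lambert law: T = exp(-alpha * thickness)
  exponent = -0.029 * 8.4 = -0.2436
  T = exp(-0.2436) = 0.7838
  Percentage = 0.7838 * 100 = 78.38%

78.38%


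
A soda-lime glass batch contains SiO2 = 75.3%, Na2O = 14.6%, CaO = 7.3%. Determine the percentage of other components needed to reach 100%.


Sum the three major oxides:
  SiO2 + Na2O + CaO = 75.3 + 14.6 + 7.3 = 97.2%
Subtract from 100%:
  Others = 100 - 97.2 = 2.8%

2.8%


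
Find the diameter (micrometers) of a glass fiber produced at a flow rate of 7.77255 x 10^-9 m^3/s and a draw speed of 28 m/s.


Cross-sectional area from continuity:
  A = Q / v = 7.77255 x 10^-9 / 28 = 2.775911 x 10^-10 m^2
Diameter from circular cross-section:
  d = sqrt(4A / pi) * 10^6 (m -> um)
  d = sqrt(4 * 2.775911 x 10^-10 / pi) * 10^6 = 18.8 um

18.8 um


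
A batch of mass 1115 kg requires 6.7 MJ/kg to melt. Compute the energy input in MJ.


Total energy = mass * specific energy
  E = 1115 * 6.7 = 7470.5 MJ

7470.5 MJ


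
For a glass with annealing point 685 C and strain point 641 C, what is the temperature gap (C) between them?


Gap = T_anneal - T_strain:
  gap = 685 - 641 = 44 C

44 C


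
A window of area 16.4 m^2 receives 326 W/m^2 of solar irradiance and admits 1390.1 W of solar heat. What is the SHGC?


Rearrange Q = Area * SHGC * Irradiance:
  SHGC = Q / (Area * Irradiance)
  SHGC = 1390.1 / (16.4 * 326) = 0.26

0.26


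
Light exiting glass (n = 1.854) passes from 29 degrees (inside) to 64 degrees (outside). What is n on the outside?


Apply Snell's law: n1 * sin(theta1) = n2 * sin(theta2)
  n2 = n1 * sin(theta1) / sin(theta2)
  sin(29) = 0.48481
  sin(64) = 0.898794
  n2 = 1.854 * 0.48481 / 0.898794 = 1.0

1.0


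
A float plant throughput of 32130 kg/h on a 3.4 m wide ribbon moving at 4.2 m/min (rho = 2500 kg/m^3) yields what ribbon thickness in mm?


Ribbon cross-section from mass balance:
  Volume rate = throughput / density = 32130 / 2500 = 12.852 m^3/h
  thickness = volume rate / (speed * 60 * width), i.e.
  thickness = throughput / (60 * speed * width * density) * 1000
  thickness = 32130 / (60 * 4.2 * 3.4 * 2500) * 1000 = 15.0 mm

15.0 mm


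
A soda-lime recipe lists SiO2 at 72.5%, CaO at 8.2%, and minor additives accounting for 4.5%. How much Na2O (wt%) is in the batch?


Pieces sum to 100%:
  Na2O = 100 - (SiO2 + CaO + others)
  Na2O = 100 - (72.5 + 8.2 + 4.5) = 14.8%

14.8%


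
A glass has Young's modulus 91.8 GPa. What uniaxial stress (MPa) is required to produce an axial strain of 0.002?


Rearrange E = sigma / epsilon:
  sigma = E * epsilon
  E (MPa) = 91.8 * 1000 = 91800
  sigma = 91800 * 0.002 = 183.6 MPa

183.6 MPa


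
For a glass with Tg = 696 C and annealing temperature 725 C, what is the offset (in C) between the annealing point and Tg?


Offset = T_anneal - Tg:
  offset = 725 - 696 = 29 C

29 C


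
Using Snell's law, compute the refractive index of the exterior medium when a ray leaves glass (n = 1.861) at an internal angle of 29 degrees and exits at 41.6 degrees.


Apply Snell's law: n1 * sin(theta1) = n2 * sin(theta2)
  n2 = n1 * sin(theta1) / sin(theta2)
  sin(29) = 0.48481
  sin(41.6) = 0.663926
  n2 = 1.861 * 0.48481 / 0.663926 = 1.3589

1.3589


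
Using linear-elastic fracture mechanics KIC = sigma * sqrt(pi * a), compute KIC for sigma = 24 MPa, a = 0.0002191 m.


Fracture toughness: KIC = sigma * sqrt(pi * a)
  pi * a = pi * 0.0002191 = 0.000688323
  sqrt(pi * a) = 0.026236
  KIC = 24 * 0.026236 = 0.63 MPa*sqrt(m)

0.63 MPa*sqrt(m)


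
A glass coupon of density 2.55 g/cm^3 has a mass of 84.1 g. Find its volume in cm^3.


Rearrange rho = m / V:
  V = m / rho
  V = 84.1 / 2.55 = 32.98 cm^3

32.98 cm^3


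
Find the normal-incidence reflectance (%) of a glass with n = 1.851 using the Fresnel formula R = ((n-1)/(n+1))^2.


Fresnel reflectance at normal incidence:
  R = ((n - 1)/(n + 1))^2
  (n - 1)/(n + 1) = (1.851 - 1)/(1.851 + 1) = 0.298492
  R = 0.298492^2 = 0.0890975
  R(%) = 0.0890975 * 100 = 8.91%

8.91%


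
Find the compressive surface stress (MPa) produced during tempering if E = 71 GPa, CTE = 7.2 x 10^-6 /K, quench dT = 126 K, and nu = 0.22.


Tempering stress: sigma = E * alpha * dT / (1 - nu)
  E (MPa) = 71 * 1000 = 71000
  Numerator = 71000 * (7.2 x 10^-6) * 126 = 64.4112
  Denominator = 1 - 0.22 = 0.78
  sigma = 64.4112 / 0.78 = 82.6 MPa

82.6 MPa


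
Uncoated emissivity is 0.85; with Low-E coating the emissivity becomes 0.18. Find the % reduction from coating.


Percentage reduction = (1 - coated/uncoated) * 100
  Ratio = 0.18 / 0.85 = 0.2118
  Reduction = (1 - 0.2118) * 100 = 78.8%

78.8%


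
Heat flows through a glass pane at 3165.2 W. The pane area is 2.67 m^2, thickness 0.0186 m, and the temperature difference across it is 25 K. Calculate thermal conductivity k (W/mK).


Fourier's law rearranged: k = Q * t / (A * dT)
  Numerator = 3165.2 * 0.0186 = 58.87272
  Denominator = 2.67 * 25 = 66.75
  k = 58.87272 / 66.75 = 0.882 W/mK

0.882 W/mK


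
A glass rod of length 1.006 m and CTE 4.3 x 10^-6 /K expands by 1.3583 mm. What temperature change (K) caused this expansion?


Rearrange dL = alpha * L0 * dT for dT:
  dT = dL / (alpha * L0)
  dL (m) = 1.3583 / 1000 = 0.0013583
  dT = 0.0013583 / ((4.3 x 10^-6) * 1.006) = 314.0 K

314.0 K


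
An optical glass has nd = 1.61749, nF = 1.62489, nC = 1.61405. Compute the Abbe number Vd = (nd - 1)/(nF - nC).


Abbe number formula: Vd = (nd - 1) / (nF - nC)
  nd - 1 = 1.61749 - 1 = 0.61749
  nF - nC = 1.62489 - 1.61405 = 0.01084
  Vd = 0.61749 / 0.01084 = 56.96

56.96


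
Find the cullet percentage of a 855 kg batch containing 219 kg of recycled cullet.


Cullet ratio = (cullet mass / total batch mass) * 100
  Ratio = 219 / 855 * 100 = 25.61%

25.61%


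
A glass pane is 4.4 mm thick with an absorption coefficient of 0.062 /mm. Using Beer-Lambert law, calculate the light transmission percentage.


Beer-Lambert law: T = exp(-alpha * thickness)
  exponent = -0.062 * 4.4 = -0.2728
  T = exp(-0.2728) = 0.7612
  Percentage = 0.7612 * 100 = 76.12%

76.12%


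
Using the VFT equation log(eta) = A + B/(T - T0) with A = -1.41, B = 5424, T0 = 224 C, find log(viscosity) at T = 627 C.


VFT equation: log(eta) = A + B / (T - T0)
  T - T0 = 627 - 224 = 403
  B / (T - T0) = 5424 / 403 = 13.459
  log(eta) = -1.41 + 13.459 = 12.049

12.049


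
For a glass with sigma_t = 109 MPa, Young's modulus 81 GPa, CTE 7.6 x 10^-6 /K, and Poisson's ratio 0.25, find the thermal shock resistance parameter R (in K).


Thermal shock resistance: R = sigma * (1 - nu) / (E * alpha)
  Numerator = 109 * (1 - 0.25) = 81.75
  Denominator = 81 * 1000 * (7.6 x 10^-6) = 0.6156
  R = 81.75 / 0.6156 = 132.8 K

132.8 K


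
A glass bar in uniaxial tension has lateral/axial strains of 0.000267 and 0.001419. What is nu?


Poisson's ratio: nu = lateral strain / axial strain
  nu = 0.000267 / 0.001419 = 0.1882

0.1882


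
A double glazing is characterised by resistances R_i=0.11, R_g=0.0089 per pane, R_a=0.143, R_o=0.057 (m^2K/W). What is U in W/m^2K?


Total thermal resistance (series):
  R_total = R_in + R_glass + R_air + R_glass + R_out
  R_total = 0.11 + 0.0089 + 0.143 + 0.0089 + 0.057 = 0.3278 m^2K/W
U-value = 1 / R_total = 1 / 0.3278 = 3.051 W/m^2K

3.051 W/m^2K


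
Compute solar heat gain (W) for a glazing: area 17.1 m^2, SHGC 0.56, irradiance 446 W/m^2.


Solar heat gain: Q = Area * SHGC * Irradiance
  Q = 17.1 * 0.56 * 446 = 4270.9 W

4270.9 W


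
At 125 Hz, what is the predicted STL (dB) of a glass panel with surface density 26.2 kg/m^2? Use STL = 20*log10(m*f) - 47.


Mass law: STL = 20 * log10(m * f) - 47
  m * f = 26.2 * 125 = 3275
  log10(3275) = 3.51521
  STL = 20 * 3.51521 - 47 = 70.3042 - 47 = 23.3 dB

23.3 dB


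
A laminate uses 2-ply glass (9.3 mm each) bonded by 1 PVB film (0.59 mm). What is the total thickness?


Total thickness = glass contribution + PVB contribution
  Glass: 2 * 9.3 = 18.6 mm
  PVB: 1 * 0.59 = 0.59 mm
  Total = 18.6 + 0.59 = 19.19 mm

19.19 mm


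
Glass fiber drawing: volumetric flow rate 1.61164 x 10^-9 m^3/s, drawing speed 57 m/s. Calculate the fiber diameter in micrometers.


Cross-sectional area from continuity:
  A = Q / v = 1.61164 x 10^-9 / 57 = 2.827439 x 10^-11 m^2
Diameter from circular cross-section:
  d = sqrt(4A / pi) * 10^6 (m -> um)
  d = sqrt(4 * 2.827439 x 10^-11 / pi) * 10^6 = 6.0 um

6.0 um


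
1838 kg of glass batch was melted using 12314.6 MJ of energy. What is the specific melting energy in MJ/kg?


Rearrange E = m * s for s:
  s = E / m
  s = 12314.6 / 1838 = 6.7 MJ/kg

6.7 MJ/kg


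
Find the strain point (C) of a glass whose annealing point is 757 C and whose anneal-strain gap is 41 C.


Strain point = annealing point - difference:
  T_strain = 757 - 41 = 716 C

716 C


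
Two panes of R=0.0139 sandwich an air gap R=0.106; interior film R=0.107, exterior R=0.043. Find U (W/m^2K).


Total thermal resistance (series):
  R_total = R_in + R_glass + R_air + R_glass + R_out
  R_total = 0.107 + 0.0139 + 0.106 + 0.0139 + 0.043 = 0.2838 m^2K/W
U-value = 1 / R_total = 1 / 0.2838 = 3.524 W/m^2K

3.524 W/m^2K


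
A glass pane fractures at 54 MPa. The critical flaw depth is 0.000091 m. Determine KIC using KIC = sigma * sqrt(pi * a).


Fracture toughness: KIC = sigma * sqrt(pi * a)
  pi * a = pi * 0.000091 = 0.000285885
  sqrt(pi * a) = 0.016908
  KIC = 54 * 0.016908 = 0.913 MPa*sqrt(m)

0.913 MPa*sqrt(m)


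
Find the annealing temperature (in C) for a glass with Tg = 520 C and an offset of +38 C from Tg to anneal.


The annealing temperature is Tg plus the offset:
  T_anneal = 520 + 38 = 558 C

558 C


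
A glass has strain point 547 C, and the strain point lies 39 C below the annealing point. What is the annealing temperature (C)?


T_anneal = T_strain + gap:
  T_anneal = 547 + 39 = 586 C

586 C


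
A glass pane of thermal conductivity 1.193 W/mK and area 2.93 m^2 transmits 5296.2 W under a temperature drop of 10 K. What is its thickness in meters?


Fourier's law: t = k * A * dT / Q
  t = 1.193 * 2.93 * 10 / 5296.2
  t = 34.9549 / 5296.2 = 0.0066 m

0.0066 m


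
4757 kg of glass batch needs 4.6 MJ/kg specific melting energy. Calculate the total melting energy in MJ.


Total energy = mass * specific energy
  E = 4757 * 4.6 = 21882.2 MJ

21882.2 MJ


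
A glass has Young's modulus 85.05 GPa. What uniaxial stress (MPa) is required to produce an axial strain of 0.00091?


Rearrange E = sigma / epsilon:
  sigma = E * epsilon
  E (MPa) = 85.05 * 1000 = 85050
  sigma = 85050 * 0.00091 = 77.4 MPa

77.4 MPa


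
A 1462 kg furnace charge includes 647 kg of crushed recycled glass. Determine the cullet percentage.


Cullet ratio = (cullet mass / total batch mass) * 100
  Ratio = 647 / 1462 * 100 = 44.25%

44.25%


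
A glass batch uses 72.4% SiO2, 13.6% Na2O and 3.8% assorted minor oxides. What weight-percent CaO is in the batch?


Pieces sum to 100%:
  CaO = 100 - (SiO2 + Na2O + others)
  CaO = 100 - (72.4 + 13.6 + 3.8) = 10.2%

10.2%


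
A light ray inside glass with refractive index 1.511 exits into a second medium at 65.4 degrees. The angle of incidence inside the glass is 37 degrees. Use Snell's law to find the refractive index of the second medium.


Apply Snell's law: n1 * sin(theta1) = n2 * sin(theta2)
  n2 = n1 * sin(theta1) / sin(theta2)
  sin(37) = 0.601815
  sin(65.4) = 0.909236
  n2 = 1.511 * 0.601815 / 0.909236 = 1.0001

1.0001


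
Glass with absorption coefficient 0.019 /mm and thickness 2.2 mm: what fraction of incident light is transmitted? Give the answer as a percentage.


Beer-Lambert law: T = exp(-alpha * thickness)
  exponent = -0.019 * 2.2 = -0.0418
  T = exp(-0.0418) = 0.9591
  Percentage = 0.9591 * 100 = 95.91%

95.91%


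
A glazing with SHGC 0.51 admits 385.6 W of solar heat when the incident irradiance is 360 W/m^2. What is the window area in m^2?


Rearrange Q = Area * SHGC * Irradiance:
  Area = Q / (SHGC * Irradiance)
  Area = 385.6 / (0.51 * 360) = 2.1 m^2

2.1 m^2


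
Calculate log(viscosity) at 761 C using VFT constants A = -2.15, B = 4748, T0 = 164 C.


VFT equation: log(eta) = A + B / (T - T0)
  T - T0 = 761 - 164 = 597
  B / (T - T0) = 4748 / 597 = 7.953
  log(eta) = -2.15 + 7.953 = 5.803

5.803


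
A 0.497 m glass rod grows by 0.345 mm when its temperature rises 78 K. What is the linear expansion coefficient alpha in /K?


Rearrange dL = alpha * L0 * dT for alpha:
  alpha = dL / (L0 * dT)
  alpha = (0.345 / 1000) / (0.497 * 78) = 0.0000089 /K = 8.9 x 10^-6 /K

8.9 x 10^-6 /K


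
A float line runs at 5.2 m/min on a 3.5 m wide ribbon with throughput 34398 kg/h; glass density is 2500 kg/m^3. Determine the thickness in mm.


Ribbon cross-section from mass balance:
  Volume rate = throughput / density = 34398 / 2500 = 13.7592 m^3/h
  thickness = volume rate / (speed * 60 * width), i.e.
  thickness = throughput / (60 * speed * width * density) * 1000
  thickness = 34398 / (60 * 5.2 * 3.5 * 2500) * 1000 = 12.6 mm

12.6 mm


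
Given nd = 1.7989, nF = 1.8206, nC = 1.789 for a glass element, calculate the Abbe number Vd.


Abbe number formula: Vd = (nd - 1) / (nF - nC)
  nd - 1 = 1.7989 - 1 = 0.7989
  nF - nC = 1.8206 - 1.789 = 0.0316
  Vd = 0.7989 / 0.0316 = 25.28

25.28


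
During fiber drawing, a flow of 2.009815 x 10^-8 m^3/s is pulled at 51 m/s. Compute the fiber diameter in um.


Cross-sectional area from continuity:
  A = Q / v = 2.009815 x 10^-8 / 51 = 3.940814 x 10^-10 m^2
Diameter from circular cross-section:
  d = sqrt(4A / pi) * 10^6 (m -> um)
  d = sqrt(4 * 3.940814 x 10^-10 / pi) * 10^6 = 22.4 um

22.4 um


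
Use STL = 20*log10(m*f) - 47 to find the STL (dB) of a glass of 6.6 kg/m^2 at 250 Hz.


Mass law: STL = 20 * log10(m * f) - 47
  m * f = 6.6 * 250 = 1650
  log10(1650) = 3.21748
  STL = 20 * 3.21748 - 47 = 64.3496 - 47 = 17.3 dB

17.3 dB


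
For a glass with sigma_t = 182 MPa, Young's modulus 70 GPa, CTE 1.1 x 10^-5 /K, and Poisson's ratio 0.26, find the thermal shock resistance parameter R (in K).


Thermal shock resistance: R = sigma * (1 - nu) / (E * alpha)
  Numerator = 182 * (1 - 0.26) = 134.68
  Denominator = 70 * 1000 * (1.1 x 10^-5) = 0.77
  R = 134.68 / 0.77 = 174.9 K

174.9 K


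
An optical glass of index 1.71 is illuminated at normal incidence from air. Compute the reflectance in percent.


Fresnel reflectance at normal incidence:
  R = ((n - 1)/(n + 1))^2
  (n - 1)/(n + 1) = (1.71 - 1)/(1.71 + 1) = 0.261993
  R = 0.261993^2 = 0.0686403
  R(%) = 0.0686403 * 100 = 6.864%

6.864%


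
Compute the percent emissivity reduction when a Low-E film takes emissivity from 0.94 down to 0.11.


Percentage reduction = (1 - coated/uncoated) * 100
  Ratio = 0.11 / 0.94 = 0.117
  Reduction = (1 - 0.117) * 100 = 88.3%

88.3%


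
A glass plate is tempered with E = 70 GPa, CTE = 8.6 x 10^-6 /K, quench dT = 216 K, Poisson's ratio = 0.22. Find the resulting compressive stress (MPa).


Tempering stress: sigma = E * alpha * dT / (1 - nu)
  E (MPa) = 70 * 1000 = 70000
  Numerator = 70000 * (8.6 x 10^-6) * 216 = 130.032
  Denominator = 1 - 0.22 = 0.78
  sigma = 130.032 / 0.78 = 166.7 MPa

166.7 MPa


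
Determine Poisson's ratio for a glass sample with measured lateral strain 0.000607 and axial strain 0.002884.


Poisson's ratio: nu = lateral strain / axial strain
  nu = 0.000607 / 0.002884 = 0.2105

0.2105


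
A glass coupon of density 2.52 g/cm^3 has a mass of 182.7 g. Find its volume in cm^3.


Rearrange rho = m / V:
  V = m / rho
  V = 182.7 / 2.52 = 72.5 cm^3

72.5 cm^3


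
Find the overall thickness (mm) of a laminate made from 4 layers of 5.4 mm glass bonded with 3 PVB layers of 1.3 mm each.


Total thickness = glass contribution + PVB contribution
  Glass: 4 * 5.4 = 21.6 mm
  PVB: 3 * 1.3 = 3.9 mm
  Total = 21.6 + 3.9 = 25.5 mm

25.5 mm


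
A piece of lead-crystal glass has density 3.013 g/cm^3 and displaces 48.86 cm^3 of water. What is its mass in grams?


Rearrange rho = m / V:
  m = rho * V
  m = 3.013 * 48.86 = 147.215 g

147.215 g


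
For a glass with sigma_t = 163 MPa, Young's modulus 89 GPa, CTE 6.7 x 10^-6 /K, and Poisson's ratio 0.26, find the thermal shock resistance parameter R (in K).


Thermal shock resistance: R = sigma * (1 - nu) / (E * alpha)
  Numerator = 163 * (1 - 0.26) = 120.62
  Denominator = 89 * 1000 * (6.7 x 10^-6) = 0.5963
  R = 120.62 / 0.5963 = 202.3 K

202.3 K


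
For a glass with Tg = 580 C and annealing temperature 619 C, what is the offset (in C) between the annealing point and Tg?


Offset = T_anneal - Tg:
  offset = 619 - 580 = 39 C

39 C


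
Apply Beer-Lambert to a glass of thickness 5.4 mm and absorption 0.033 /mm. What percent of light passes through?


Beer-Lambert law: T = exp(-alpha * thickness)
  exponent = -0.033 * 5.4 = -0.1782
  T = exp(-0.1782) = 0.8368
  Percentage = 0.8368 * 100 = 83.68%

83.68%


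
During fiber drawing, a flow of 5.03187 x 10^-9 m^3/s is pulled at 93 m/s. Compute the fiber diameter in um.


Cross-sectional area from continuity:
  A = Q / v = 5.03187 x 10^-9 / 93 = 5.410613 x 10^-11 m^2
Diameter from circular cross-section:
  d = sqrt(4A / pi) * 10^6 (m -> um)
  d = sqrt(4 * 5.410613 x 10^-11 / pi) * 10^6 = 8.3 um

8.3 um


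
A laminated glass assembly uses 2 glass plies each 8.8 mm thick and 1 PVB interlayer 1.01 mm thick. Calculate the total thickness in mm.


Total thickness = glass contribution + PVB contribution
  Glass: 2 * 8.8 = 17.6 mm
  PVB: 1 * 1.01 = 1.01 mm
  Total = 17.6 + 1.01 = 18.61 mm

18.61 mm


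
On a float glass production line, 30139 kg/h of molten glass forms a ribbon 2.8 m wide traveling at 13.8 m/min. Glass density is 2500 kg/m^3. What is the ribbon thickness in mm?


Ribbon cross-section from mass balance:
  Volume rate = throughput / density = 30139 / 2500 = 12.0556 m^3/h
  thickness = volume rate / (speed * 60 * width), i.e.
  thickness = throughput / (60 * speed * width * density) * 1000
  thickness = 30139 / (60 * 13.8 * 2.8 * 2500) * 1000 = 5.2 mm

5.2 mm


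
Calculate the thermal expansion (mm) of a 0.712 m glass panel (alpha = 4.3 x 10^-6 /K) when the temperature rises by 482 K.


Thermal expansion formula: dL = alpha * L0 * dT
  dL = (4.3 x 10^-6) * 0.712 * 482 = 0.00147569 m
Convert to mm: 0.00147569 * 1000 = 1.4757 mm

1.4757 mm


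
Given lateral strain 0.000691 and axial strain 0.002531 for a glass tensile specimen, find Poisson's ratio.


Poisson's ratio: nu = lateral strain / axial strain
  nu = 0.000691 / 0.002531 = 0.273

0.273


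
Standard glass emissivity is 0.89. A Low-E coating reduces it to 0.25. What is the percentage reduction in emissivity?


Percentage reduction = (1 - coated/uncoated) * 100
  Ratio = 0.25 / 0.89 = 0.2809
  Reduction = (1 - 0.2809) * 100 = 71.9%

71.9%


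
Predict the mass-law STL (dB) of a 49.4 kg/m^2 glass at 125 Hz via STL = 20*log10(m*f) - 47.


Mass law: STL = 20 * log10(m * f) - 47
  m * f = 49.4 * 125 = 6175
  log10(6175) = 3.79064
  STL = 20 * 3.79064 - 47 = 75.8128 - 47 = 28.8 dB

28.8 dB


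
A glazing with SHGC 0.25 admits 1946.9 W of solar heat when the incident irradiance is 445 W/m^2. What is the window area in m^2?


Rearrange Q = Area * SHGC * Irradiance:
  Area = Q / (SHGC * Irradiance)
  Area = 1946.9 / (0.25 * 445) = 17.5 m^2

17.5 m^2


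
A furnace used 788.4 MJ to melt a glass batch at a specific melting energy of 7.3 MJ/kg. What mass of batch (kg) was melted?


Rearrange E = m * s for m:
  m = E / s
  m = 788.4 / 7.3 = 108.0 kg

108.0 kg


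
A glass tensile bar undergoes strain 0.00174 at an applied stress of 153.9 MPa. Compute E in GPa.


Young's modulus: E = stress / strain
  E = 153.9 MPa / 0.00174 = 88448.28 MPa
Convert to GPa: 88448.28 / 1000 = 88.45 GPa

88.45 GPa


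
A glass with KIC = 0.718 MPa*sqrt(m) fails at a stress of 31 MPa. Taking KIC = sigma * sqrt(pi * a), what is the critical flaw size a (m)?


Rearrange KIC = sigma * sqrt(pi * a):
  sqrt(pi * a) = KIC / sigma
  sqrt(pi * a) = 0.718 / 31 = 0.023161
  a = (KIC / sigma)^2 / pi
  a = 0.023161^2 / pi = 0.0001708 m

0.0001708 m


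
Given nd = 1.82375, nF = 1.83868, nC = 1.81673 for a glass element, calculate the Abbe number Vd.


Abbe number formula: Vd = (nd - 1) / (nF - nC)
  nd - 1 = 1.82375 - 1 = 0.82375
  nF - nC = 1.83868 - 1.81673 = 0.02195
  Vd = 0.82375 / 0.02195 = 37.53

37.53


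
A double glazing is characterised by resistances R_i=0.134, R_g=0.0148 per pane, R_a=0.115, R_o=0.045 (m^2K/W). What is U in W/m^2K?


Total thermal resistance (series):
  R_total = R_in + R_glass + R_air + R_glass + R_out
  R_total = 0.134 + 0.0148 + 0.115 + 0.0148 + 0.045 = 0.3236 m^2K/W
U-value = 1 / R_total = 1 / 0.3236 = 3.09 W/m^2K

3.09 W/m^2K


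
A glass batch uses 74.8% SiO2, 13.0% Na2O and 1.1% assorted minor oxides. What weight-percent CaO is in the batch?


Pieces sum to 100%:
  CaO = 100 - (SiO2 + Na2O + others)
  CaO = 100 - (74.8 + 13.0 + 1.1) = 11.1%

11.1%


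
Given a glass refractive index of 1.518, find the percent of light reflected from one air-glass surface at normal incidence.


Fresnel reflectance at normal incidence:
  R = ((n - 1)/(n + 1))^2
  (n - 1)/(n + 1) = (1.518 - 1)/(1.518 + 1) = 0.205719
  R = 0.205719^2 = 0.0423203
  R(%) = 0.0423203 * 100 = 4.232%

4.232%
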